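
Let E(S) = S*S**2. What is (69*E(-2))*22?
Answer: -12144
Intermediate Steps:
E(S) = S**3
(69*E(-2))*22 = (69*(-2)**3)*22 = (69*(-8))*22 = -552*22 = -12144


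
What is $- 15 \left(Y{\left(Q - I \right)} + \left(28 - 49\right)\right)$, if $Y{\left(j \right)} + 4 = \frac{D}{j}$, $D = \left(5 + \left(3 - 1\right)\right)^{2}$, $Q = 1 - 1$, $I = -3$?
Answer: $130$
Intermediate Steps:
$Q = 0$ ($Q = 1 - 1 = 0$)
$D = 49$ ($D = \left(5 + \left(3 - 1\right)\right)^{2} = \left(5 + 2\right)^{2} = 7^{2} = 49$)
$Y{\left(j \right)} = -4 + \frac{49}{j}$
$- 15 \left(Y{\left(Q - I \right)} + \left(28 - 49\right)\right) = - 15 \left(\left(-4 + \frac{49}{0 - -3}\right) + \left(28 - 49\right)\right) = - 15 \left(\left(-4 + \frac{49}{0 + 3}\right) + \left(28 - 49\right)\right) = - 15 \left(\left(-4 + \frac{49}{3}\right) - 21\right) = - 15 \left(\frac{37}{3} - 21\right) = \left(-15\right) \left(- \frac{26}{3}\right) = 130$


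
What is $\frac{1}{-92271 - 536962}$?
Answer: $- \frac{1}{629233} \approx -1.5892 \cdot 10^{-6}$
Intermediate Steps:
$\frac{1}{-92271 - 536962} = \frac{1}{-629233} = - \frac{1}{629233}$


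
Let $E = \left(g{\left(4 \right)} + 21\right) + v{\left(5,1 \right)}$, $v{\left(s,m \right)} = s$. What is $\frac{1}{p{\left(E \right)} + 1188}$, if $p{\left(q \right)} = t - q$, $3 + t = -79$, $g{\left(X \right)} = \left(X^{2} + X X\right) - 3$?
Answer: $\frac{1}{1051} \approx 0.00095147$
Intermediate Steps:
$g{\left(X \right)} = -3 + 2 X^{2}$ ($g{\left(X \right)} = \left(X^{2} + X^{2}\right) - 3 = 2 X^{2} - 3 = -3 + 2 X^{2}$)
$t = -82$ ($t = -3 - 79 = -82$)
$E = 55$ ($E = \left(\left(-3 + 2 \cdot 4^{2}\right) + 21\right) + 5 = \left(\left(-3 + 2 \cdot 16\right) + 21\right) + 5 = \left(\left(-3 + 32\right) + 21\right) + 5 = \left(29 + 21\right) + 5 = 50 + 5 = 55$)
$p{\left(q \right)} = -82 - q$
$\frac{1}{p{\left(E \right)} + 1188} = \frac{1}{\left(-82 - 55\right) + 1188} = \frac{1}{-137 + 1188} = \frac{1}{1051}$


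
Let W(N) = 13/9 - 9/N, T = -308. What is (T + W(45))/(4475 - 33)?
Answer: -6902/99945 ≈ -0.069058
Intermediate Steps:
W(N) = 13/9 - 9/N (W(N) = 13*(1/9) - 9/N = 13/9 - 9/N)
(T + W(45))/(4475 - 33) = (-308 + (13/9 - 9/45))/(4475 - 33) = (-308 + (13/9 - 9*1/45))/4442 = (-308 + (13/9 - 1/5))*(1/4442) = (-308 + 56/45)*(1/4442) = -13804/45*1/4442 = -6902/99945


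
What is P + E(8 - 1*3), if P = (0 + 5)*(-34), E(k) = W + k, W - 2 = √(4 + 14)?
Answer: -163 + 3*√2 ≈ -158.76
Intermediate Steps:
W = 2 + 3*√2 (W = 2 + √(4 + 14) = 2 + √18 = 2 + 3*√2 ≈ 6.2426)
E(k) = 2 + k + 3*√2 (E(k) = (2 + 3*√2) + k = 2 + k + 3*√2)
P = -170 (P = 5*(-34) = -170)
P + E(8 - 1*3) = -170 + (2 + (8 - 1*3) + 3*√2) = -170 + (2 + (8 - 3) + 3*√2) = -170 + (2 + 5 + 3*√2) = -170 + (7 + 3*√2) = -163 + 3*√2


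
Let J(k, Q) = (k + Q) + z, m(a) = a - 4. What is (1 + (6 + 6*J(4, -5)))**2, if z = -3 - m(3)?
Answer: 121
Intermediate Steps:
m(a) = -4 + a
z = -2 (z = -3 - (-4 + 3) = -3 - 1*(-1) = -3 + 1 = -2)
J(k, Q) = -2 + Q + k (J(k, Q) = (k + Q) - 2 = (Q + k) - 2 = -2 + Q + k)
(1 + (6 + 6*J(4, -5)))**2 = (1 + (6 + 6*(-2 - 5 + 4)))**2 = (1 + (6 + 6*(-3)))**2 = (1 + (6 - 18))**2 = (1 - 12)**2 = (-11)**2 = 121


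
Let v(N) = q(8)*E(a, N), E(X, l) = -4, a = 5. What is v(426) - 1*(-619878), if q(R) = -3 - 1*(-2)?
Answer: 619882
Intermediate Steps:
q(R) = -1 (q(R) = -3 + 2 = -1)
v(N) = 4 (v(N) = -1*(-4) = 4)
v(426) - 1*(-619878) = 4 - 1*(-619878) = 4 + 619878 = 619882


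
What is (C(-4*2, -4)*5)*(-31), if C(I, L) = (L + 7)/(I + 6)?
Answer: 465/2 ≈ 232.50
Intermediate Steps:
C(I, L) = (7 + L)/(6 + I)
(C(-4*2, -4)*5)*(-31) = (((7 - 4)/(6 - 4*2))*5)*(-31) = ((3/(6 - 8))*5)*(-31) = ((3/(-2))*5)*(-31) = (-½*3*5)*(-31) = -3/2*5*(-31) = -15/2*(-31) = 465/2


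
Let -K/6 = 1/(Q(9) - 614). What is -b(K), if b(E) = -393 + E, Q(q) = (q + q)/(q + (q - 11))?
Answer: 840999/2140 ≈ 392.99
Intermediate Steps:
Q(q) = 2*q/(-11 + 2*q) (Q(q) = (2*q)/(q + (-11 + q)) = (2*q)/(-11 + 2*q) = 2*q/(-11 + 2*q))
K = 21/2140 (K = -6/(2*9/(-11 + 2*9) - 614) = -6/(2*9/(-11 + 18) - 614) = -6/(2*9/7 - 614) = -6/(2*9*(⅐) - 614) = -6/(18/7 - 614) = -6/(-4280/7) = -6*(-7/4280) = 21/2140 ≈ 0.0098131)
-b(K) = -(-393 + 21/2140) = -1*(-840999/2140) = 840999/2140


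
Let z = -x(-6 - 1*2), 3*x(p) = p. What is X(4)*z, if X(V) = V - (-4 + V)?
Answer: 32/3 ≈ 10.667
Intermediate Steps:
x(p) = p/3
z = 8/3 (z = -(-6 - 1*2)/3 = -(-6 - 2)/3 = -(-8)/3 = -1*(-8/3) = 8/3 ≈ 2.6667)
X(V) = 4 (X(V) = V + (4 - V) = 4)
X(4)*z = 4*(8/3) = 32/3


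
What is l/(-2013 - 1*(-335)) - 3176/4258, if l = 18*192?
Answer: -5011244/1786231 ≈ -2.8055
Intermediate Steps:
l = 3456
l/(-2013 - 1*(-335)) - 3176/4258 = 3456/(-2013 - 1*(-335)) - 3176/4258 = 3456/(-2013 + 335) - 3176*1/4258 = 3456/(-1678) - 1588/2129 = 3456*(-1/1678) - 1588/2129 = -1728/839 - 1588/2129 = -5011244/1786231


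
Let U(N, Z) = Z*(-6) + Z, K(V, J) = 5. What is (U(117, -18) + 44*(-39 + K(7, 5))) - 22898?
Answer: -24304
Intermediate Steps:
U(N, Z) = -5*Z (U(N, Z) = -6*Z + Z = -5*Z)
(U(117, -18) + 44*(-39 + K(7, 5))) - 22898 = (-5*(-18) + 44*(-39 + 5)) - 22898 = (90 + 44*(-34)) - 22898 = (90 - 1496) - 22898 = -1406 - 22898 = -24304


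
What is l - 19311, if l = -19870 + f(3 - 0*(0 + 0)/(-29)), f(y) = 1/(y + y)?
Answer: -235085/6 ≈ -39181.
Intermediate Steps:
f(y) = 1/(2*y)
l = -119219/6 (l = -19870 + 1/(2*(3 - 0*(0 + 0)/(-29))) = -19870 + 1/(2*(3 - 0*0*(-1)/29)) = -19870 + 1/(2*(3 - 0*(-1)/29)) = -19870 + 1/(2*(3 - 1*0)) = -19870 + 1/(2*(3 + 0)) = -19870 + (½)/3 = -19870 + (½)*(⅓) = -19870 + ⅙ = -119219/6 ≈ -19870.)
l - 19311 = -119219/6 - 19311 = -235085/6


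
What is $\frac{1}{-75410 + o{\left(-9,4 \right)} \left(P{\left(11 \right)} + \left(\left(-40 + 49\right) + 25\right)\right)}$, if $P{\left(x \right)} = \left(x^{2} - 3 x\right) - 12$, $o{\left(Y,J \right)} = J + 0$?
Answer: $- \frac{1}{74970} \approx -1.3339 \cdot 10^{-5}$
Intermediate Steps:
$o{\left(Y,J \right)} = J$
$P{\left(x \right)} = -12 + x^{2} - 3 x$
$\frac{1}{-75410 + o{\left(-9,4 \right)} \left(P{\left(11 \right)} + \left(\left(-40 + 49\right) + 25\right)\right)} = \frac{1}{-75410 + 4 \left(\left(-12 + 11^{2} - 33\right) + \left(\left(-40 + 49\right) + 25\right)\right)} = \frac{1}{-75410 + 4 \left(\left(-12 + 121 - 33\right) + \left(9 + 25\right)\right)} = \frac{1}{-75410 + 4 \left(76 + 34\right)} = \frac{1}{-75410 + 4 \cdot 110} = \frac{1}{-75410 + 440} = \frac{1}{-74970} = - \frac{1}{74970}$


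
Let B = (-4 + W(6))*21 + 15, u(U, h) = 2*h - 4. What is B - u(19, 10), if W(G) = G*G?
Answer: 671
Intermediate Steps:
W(G) = G²
u(U, h) = -4 + 2*h
B = 687 (B = (-4 + 6²)*21 + 15 = (-4 + 36)*21 + 15 = 32*21 + 15 = 672 + 15 = 687)
B - u(19, 10) = 687 - (-4 + 2*10) = 687 - (-4 + 20) = 687 - 1*16 = 687 - 16 = 671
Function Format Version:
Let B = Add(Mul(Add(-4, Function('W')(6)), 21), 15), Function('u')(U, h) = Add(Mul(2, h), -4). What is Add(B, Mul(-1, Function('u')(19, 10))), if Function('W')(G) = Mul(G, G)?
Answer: 671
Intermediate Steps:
Function('W')(G) = Pow(G, 2)
Function('u')(U, h) = Add(-4, Mul(2, h))
B = 687 (B = Add(Mul(Add(-4, Pow(6, 2)), 21), 15) = Add(Mul(Add(-4, 36), 21), 15) = Add(Mul(32, 21), 15) = Add(672, 15) = 687)
Add(B, Mul(-1, Function('u')(19, 10))) = Add(687, Mul(-1, Add(-4, Mul(2, 10)))) = Add(687, Mul(-1, Add(-4, 20))) = Add(687, Mul(-1, 16)) = Add(687, -16) = 671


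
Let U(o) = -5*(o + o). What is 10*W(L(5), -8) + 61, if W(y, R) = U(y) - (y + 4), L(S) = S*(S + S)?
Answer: -5479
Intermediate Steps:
U(o) = -10*o
L(S) = 2*S² (L(S) = S*(2*S) = 2*S²)
W(y, R) = -4 - 11*y (W(y, R) = -10*y - (y + 4) = -10*y - (4 + y) = -10*y + (-4 - y) = -4 - 11*y)
10*W(L(5), -8) + 61 = 10*(-4 - 22*5²) + 61 = 10*(-4 - 22*25) + 61 = 10*(-4 - 11*50) + 61 = 10*(-4 - 550) + 61 = 10*(-554) + 61 = -5540 + 61 = -5479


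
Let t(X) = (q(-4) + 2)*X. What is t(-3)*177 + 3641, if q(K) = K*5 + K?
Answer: 15323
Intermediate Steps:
q(K) = 6*K (q(K) = 5*K + K = 6*K)
t(X) = -22*X (t(X) = (6*(-4) + 2)*X = (-24 + 2)*X = -22*X)
t(-3)*177 + 3641 = -22*(-3)*177 + 3641 = 66*177 + 3641 = 11682 + 3641 = 15323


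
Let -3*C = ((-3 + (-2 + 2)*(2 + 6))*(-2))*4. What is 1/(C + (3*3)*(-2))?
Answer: -1/26 ≈ -0.038462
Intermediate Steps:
C = -8 (C = -(-3 + (-2 + 2)*(2 + 6))*(-2)*4/3 = -(-3 + 0*8)*(-2)*4/3 = -(-3 + 0)*(-2)*4/3 = -(-3*(-2))*4/3 = -2*4 = -⅓*24 = -8)
1/(C + (3*3)*(-2)) = 1/(-8 + (3*3)*(-2)) = 1/(-8 + 9*(-2)) = 1/(-8 - 18) = 1/(-26) = -1/26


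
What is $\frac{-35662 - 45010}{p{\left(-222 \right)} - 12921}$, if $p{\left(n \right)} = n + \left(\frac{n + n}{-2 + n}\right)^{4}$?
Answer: $\frac{793368461312}{129102973887} \approx 6.1452$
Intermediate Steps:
$p{\left(n \right)} = n + \frac{16 n^{4}}{\left(-2 + n\right)^{4}}$ ($p{\left(n \right)} = n + \left(\frac{2 n}{-2 + n}\right)^{4} = n + \frac{16 n^{4}}{\left(-2 + n\right)^{4}}$)
$\frac{-35662 - 45010}{p{\left(-222 \right)} - 12921} = \frac{-35662 - 45010}{\left(-222 + \frac{16 \left(-222\right)^{4}}{\left(-2 - 222\right)^{4}}\right) - 12921} = - \frac{80672}{\left(-222 + 16 \cdot 2428912656 \cdot \frac{1}{2517630976}\right) - 12921} = - \frac{80672}{\left(-222 + \frac{151807041}{9834496}\right) - 12921} = - \frac{80672}{- \frac{2031451071}{9834496} - 12921} = - \frac{80672}{- \frac{129102973887}{9834496}} = \left(-80672\right) \left(- \frac{9834496}{129102973887}\right) = \frac{793368461312}{129102973887}$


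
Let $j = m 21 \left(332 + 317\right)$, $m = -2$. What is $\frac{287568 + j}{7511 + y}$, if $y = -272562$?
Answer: $- \frac{260310}{265051} \approx -0.98211$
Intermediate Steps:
$j = -27258$ ($j = \left(-2\right) 21 \left(332 + 317\right) = \left(-42\right) 649 = -27258$)
$\frac{287568 + j}{7511 + y} = \frac{287568 - 27258}{7511 - 272562} = \frac{260310}{-265051} = 260310 \left(- \frac{1}{265051}\right) = - \frac{260310}{265051}$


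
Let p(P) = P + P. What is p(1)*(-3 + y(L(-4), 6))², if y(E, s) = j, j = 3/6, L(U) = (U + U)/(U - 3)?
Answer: 25/2 ≈ 12.500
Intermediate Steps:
L(U) = 2*U/(-3 + U) (L(U) = (2*U)/(-3 + U) = 2*U/(-3 + U))
p(P) = 2*P
j = ½ (j = 3*(⅙) = ½ ≈ 0.50000)
y(E, s) = ½
p(1)*(-3 + y(L(-4), 6))² = (2*1)*(-3 + ½)² = 2*(-5/2)² = 2*(25/4) = 25/2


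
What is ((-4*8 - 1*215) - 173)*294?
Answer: -123480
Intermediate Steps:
((-4*8 - 1*215) - 173)*294 = ((-32 - 215) - 173)*294 = (-247 - 173)*294 = -420*294 = -123480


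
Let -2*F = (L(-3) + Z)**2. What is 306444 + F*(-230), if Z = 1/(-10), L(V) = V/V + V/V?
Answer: 6137183/20 ≈ 3.0686e+5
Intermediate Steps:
L(V) = 2 (L(V) = 1 + 1 = 2)
Z = -1/10 ≈ -0.10000
F = -361/200 (F = -(2 - 1/10)**2/2 = -(19/10)**2/2 = -1/2*361/100 = -361/200 ≈ -1.8050)
306444 + F*(-230) = 306444 - 361/200*(-230) = 306444 + 8303/20 = 6137183/20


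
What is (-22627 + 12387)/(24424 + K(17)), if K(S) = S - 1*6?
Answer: -2048/4887 ≈ -0.41907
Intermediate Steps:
K(S) = -6 + S (K(S) = S - 6 = -6 + S)
(-22627 + 12387)/(24424 + K(17)) = (-22627 + 12387)/(24424 + (-6 + 17)) = -10240/(24424 + 11) = -10240/24435 = -10240*1/24435 = -2048/4887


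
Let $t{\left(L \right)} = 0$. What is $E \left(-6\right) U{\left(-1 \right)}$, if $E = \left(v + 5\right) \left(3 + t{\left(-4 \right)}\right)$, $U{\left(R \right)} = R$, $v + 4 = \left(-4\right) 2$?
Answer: $-126$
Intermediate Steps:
$v = -12$ ($v = -4 - 8 = -12$)
$E = -21$ ($E = \left(-12 + 5\right) \left(3 + 0\right) = \left(-7\right) 3 = -21$)
$E \left(-6\right) U{\left(-1 \right)} = \left(-21\right) \left(-6\right) \left(-1\right) = 126 \left(-1\right) = -126$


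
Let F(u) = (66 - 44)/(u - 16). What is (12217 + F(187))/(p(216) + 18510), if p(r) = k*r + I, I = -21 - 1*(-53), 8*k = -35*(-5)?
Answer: 2089129/3978657 ≈ 0.52508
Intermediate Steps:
F(u) = 22/(-16 + u)
k = 175/8 (k = (-35*(-5))/8 = (1/8)*175 = 175/8 ≈ 21.875)
I = 32 (I = -21 + 53 = 32)
p(r) = 32 + 175*r/8 (p(r) = 175*r/8 + 32 = 32 + 175*r/8)
(12217 + F(187))/(p(216) + 18510) = (12217 + 22/(-16 + 187))/((32 + (175/8)*216) + 18510) = (12217 + 22/171)/((32 + 4725) + 18510) = (12217 + 22*(1/171))/(4757 + 18510) = (12217 + 22/171)/23267 = (2089129/171)*(1/23267) = 2089129/3978657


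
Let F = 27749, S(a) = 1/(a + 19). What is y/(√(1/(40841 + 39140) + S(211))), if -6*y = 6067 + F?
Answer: -61996*√12194478330/80211 ≈ -85352.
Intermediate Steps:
S(a) = 1/(19 + a)
y = -5636 (y = -(6067 + 27749)/6 = -⅙*33816 = -5636)
y/(√(1/(40841 + 39140) + S(211))) = -5636/√(1/(40841 + 39140) + 1/(19 + 211)) = -5636/√(1/79981 + 1/230) = -5636*11*√12194478330/80211 = -61996*√12194478330/80211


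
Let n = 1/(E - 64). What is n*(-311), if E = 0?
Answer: 311/64 ≈ 4.8594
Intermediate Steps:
n = -1/64 (n = 1/(0 - 64) = 1/(-64) = -1/64 ≈ -0.015625)
n*(-311) = -1/64*(-311) = 311/64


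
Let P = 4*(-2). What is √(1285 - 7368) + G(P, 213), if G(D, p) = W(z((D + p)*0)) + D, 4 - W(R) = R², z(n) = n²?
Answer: -4 + I*√6083 ≈ -4.0 + 77.994*I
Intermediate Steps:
P = -8
W(R) = 4 - R²
G(D, p) = 4 + D (G(D, p) = (4 - (((D + p)*0)²)²) + D = (4 - (0²)²) + D = (4 - 1*0²) + D = (4 - 1*0) + D = (4 + 0) + D = 4 + D)
√(1285 - 7368) + G(P, 213) = √(1285 - 7368) + (4 - 8) = √(-6083) - 4 = I*√6083 - 4 = -4 + I*√6083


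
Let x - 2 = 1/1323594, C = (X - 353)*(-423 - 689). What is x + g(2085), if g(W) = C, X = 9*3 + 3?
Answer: 475405845733/1323594 ≈ 3.5918e+5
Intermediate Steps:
X = 30 (X = 27 + 3 = 30)
C = 359176 (C = (30 - 353)*(-423 - 689) = -323*(-1112) = 359176)
g(W) = 359176
x = 2647189/1323594 (x = 2 + 1/1323594 = 2647189/1323594 ≈ 2.0000)
x + g(2085) = 2647189/1323594 + 359176 = 475405845733/1323594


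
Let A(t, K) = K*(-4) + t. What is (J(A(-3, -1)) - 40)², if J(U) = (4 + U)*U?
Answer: 1225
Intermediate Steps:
A(t, K) = t - 4*K (A(t, K) = -4*K + t = t - 4*K)
J(U) = U*(4 + U)
(J(A(-3, -1)) - 40)² = ((-3 - 4*(-1))*(4 + (-3 - 4*(-1))) - 40)² = ((-3 + 4)*(4 + (-3 + 4)) - 40)² = (1*(4 + 1) - 40)² = (1*5 - 40)² = (5 - 40)² = (-35)² = 1225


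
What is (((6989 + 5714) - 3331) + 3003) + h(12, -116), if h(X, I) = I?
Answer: 12259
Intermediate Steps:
(((6989 + 5714) - 3331) + 3003) + h(12, -116) = (((6989 + 5714) - 3331) + 3003) - 116 = ((12703 - 3331) + 3003) - 116 = (9372 + 3003) - 116 = 12375 - 116 = 12259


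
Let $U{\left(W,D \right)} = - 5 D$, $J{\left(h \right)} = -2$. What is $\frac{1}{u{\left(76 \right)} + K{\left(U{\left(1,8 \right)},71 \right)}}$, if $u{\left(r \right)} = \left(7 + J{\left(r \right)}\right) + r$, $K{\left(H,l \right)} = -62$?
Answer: $\frac{1}{19} \approx 0.052632$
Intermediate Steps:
$u{\left(r \right)} = 5 + r$ ($u{\left(r \right)} = \left(7 - 2\right) + r = 5 + r$)
$\frac{1}{u{\left(76 \right)} + K{\left(U{\left(1,8 \right)},71 \right)}} = \frac{1}{\left(5 + 76\right) - 62} = \frac{1}{81 - 62} = \frac{1}{19}$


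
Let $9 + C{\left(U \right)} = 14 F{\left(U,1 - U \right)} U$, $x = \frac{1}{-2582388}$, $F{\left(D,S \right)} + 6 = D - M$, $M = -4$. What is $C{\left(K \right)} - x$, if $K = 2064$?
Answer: $\frac{153867826440685}{2582388} \approx 5.9584 \cdot 10^{7}$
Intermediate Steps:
$F{\left(D,S \right)} = -2 + D$ ($F{\left(D,S \right)} = -6 + \left(D - -4\right) = -6 + \left(D + 4\right) = -6 + \left(4 + D\right) = -2 + D$)
$x = - \frac{1}{2582388} \approx -3.8724 \cdot 10^{-7}$
$C{\left(U \right)} = -9 + U \left(-28 + 14 U\right)$ ($C{\left(U \right)} = -9 + 14 \left(-2 + U\right) U = -9 + \left(-28 + 14 U\right) U = -9 + U \left(-28 + 14 U\right)$)
$C{\left(K \right)} - x = \left(-9 + 14 \cdot 2064 \left(-2 + 2064\right)\right) - - \frac{1}{2582388} = \left(-9 + 14 \cdot 2064 \cdot 2062\right) + \frac{1}{2582388} = \left(-9 + 59583552\right) + \frac{1}{2582388} = 59583543 + \frac{1}{2582388} = \frac{153867826440685}{2582388}$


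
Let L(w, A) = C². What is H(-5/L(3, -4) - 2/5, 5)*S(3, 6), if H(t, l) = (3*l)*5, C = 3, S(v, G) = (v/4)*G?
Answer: 675/2 ≈ 337.50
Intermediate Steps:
S(v, G) = G*v/4 (S(v, G) = (v*(¼))*G = (v/4)*G = G*v/4)
L(w, A) = 9 (L(w, A) = 3² = 9)
H(t, l) = 15*l
H(-5/L(3, -4) - 2/5, 5)*S(3, 6) = (15*5)*((¼)*6*3) = 75*(9/2) = 675/2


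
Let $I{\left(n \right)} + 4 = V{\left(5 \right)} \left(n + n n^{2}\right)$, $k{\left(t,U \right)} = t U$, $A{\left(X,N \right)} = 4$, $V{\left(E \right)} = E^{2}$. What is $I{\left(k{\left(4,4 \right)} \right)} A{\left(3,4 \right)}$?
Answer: $411184$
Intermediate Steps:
$k{\left(t,U \right)} = U t$
$I{\left(n \right)} = -4 + 25 n + 25 n^{3}$ ($I{\left(n \right)} = -4 + 5^{2} \left(n + n n^{2}\right) = -4 + 25 \left(n + n^{3}\right) = -4 + \left(25 n + 25 n^{3}\right) = -4 + 25 n + 25 n^{3}$)
$I{\left(k{\left(4,4 \right)} \right)} A{\left(3,4 \right)} = \left(-4 + 25 \cdot 4 \cdot 4 + 25 \left(4 \cdot 4\right)^{3}\right) 4 = \left(-4 + 25 \cdot 16 + 25 \cdot 16^{3}\right) 4 = \left(-4 + 400 + 25 \cdot 4096\right) 4 = \left(-4 + 400 + 102400\right) 4 = 102796 \cdot 4 = 411184$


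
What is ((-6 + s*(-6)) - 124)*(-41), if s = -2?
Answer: 4838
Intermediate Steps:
((-6 + s*(-6)) - 124)*(-41) = ((-6 - 2*(-6)) - 124)*(-41) = ((-6 + 12) - 124)*(-41) = (6 - 124)*(-41) = -118*(-41) = 4838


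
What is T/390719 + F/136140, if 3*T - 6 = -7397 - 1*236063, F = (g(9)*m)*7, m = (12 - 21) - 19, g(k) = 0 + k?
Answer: -2934292709/13298121165 ≈ -0.22065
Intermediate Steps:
g(k) = k
m = -28 (m = -9 - 19 = -28)
F = -1764 (F = (9*(-28))*7 = -252*7 = -1764)
T = -243454/3 (T = 2 + (-7397 - 1*236063)/3 = 2 + (-7397 - 236063)/3 = 2 + (⅓)*(-243460) = 2 - 243460/3 = -243454/3 ≈ -81151.)
T/390719 + F/136140 = -243454/3/390719 - 1764/136140 = -243454/3*1/390719 - 1764*1/136140 = -243454/1172157 - 147/11345 = -2934292709/13298121165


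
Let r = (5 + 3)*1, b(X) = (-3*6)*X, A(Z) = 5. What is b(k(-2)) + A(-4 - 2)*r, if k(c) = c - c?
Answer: 40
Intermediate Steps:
k(c) = 0
b(X) = -18*X
r = 8 (r = 8*1 = 8)
b(k(-2)) + A(-4 - 2)*r = -18*0 + 5*8 = 0 + 40 = 40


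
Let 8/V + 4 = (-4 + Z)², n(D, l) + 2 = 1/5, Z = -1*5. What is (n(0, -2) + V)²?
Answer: 426409/148225 ≈ 2.8768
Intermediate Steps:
Z = -5
n(D, l) = -9/5 (n(D, l) = -2 + 1/5 = -2 + ⅕ = -9/5)
V = 8/77 (V = 8/(-4 + (-4 - 5)²) = 8/(-4 + (-9)²) = 8/(-4 + 81) = 8/77 ≈ 0.10390)
(n(0, -2) + V)² = (-9/5 + 8/77)² = (-653/385)² = 426409/148225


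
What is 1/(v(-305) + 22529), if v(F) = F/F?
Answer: 1/22530 ≈ 4.4385e-5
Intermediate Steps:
v(F) = 1
1/(v(-305) + 22529) = 1/(1 + 22529) = 1/22530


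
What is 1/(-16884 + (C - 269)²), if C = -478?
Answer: 1/541125 ≈ 1.8480e-6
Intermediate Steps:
1/(-16884 + (C - 269)²) = 1/(-16884 + (-478 - 269)²) = 1/(-16884 + (-747)²) = 1/(-16884 + 558009) = 1/541125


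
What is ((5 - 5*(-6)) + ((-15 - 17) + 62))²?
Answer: 4225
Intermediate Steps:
((5 - 5*(-6)) + ((-15 - 17) + 62))² = ((5 + 30) + (-32 + 62))² = (35 + 30)² = 65² = 4225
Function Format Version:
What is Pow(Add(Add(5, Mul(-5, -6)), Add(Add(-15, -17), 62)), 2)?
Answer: 4225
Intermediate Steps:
Pow(Add(Add(5, Mul(-5, -6)), Add(Add(-15, -17), 62)), 2) = Pow(Add(Add(5, 30), Add(-32, 62)), 2) = Pow(Add(35, 30), 2) = Pow(65, 2) = 4225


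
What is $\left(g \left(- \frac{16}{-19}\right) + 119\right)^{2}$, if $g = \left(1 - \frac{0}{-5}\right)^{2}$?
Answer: $\frac{5184729}{361} \approx 14362.0$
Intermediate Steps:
$g = 1$ ($g = \left(1 - 0 \left(- \frac{1}{5}\right)\right)^{2} = \left(1 - 0\right)^{2} = \left(1 + 0\right)^{2} = 1^{2} = 1$)
$\left(g \left(- \frac{16}{-19}\right) + 119\right)^{2} = \left(1 \left(- \frac{16}{-19}\right) + 119\right)^{2} = \left(1 \left(\left(-16\right) \left(- \frac{1}{19}\right)\right) + 119\right)^{2} = \left(1 \cdot \frac{16}{19} + 119\right)^{2} = \left(\frac{16}{19} + 119\right)^{2} = \left(\frac{2277}{19}\right)^{2} = \frac{5184729}{361}$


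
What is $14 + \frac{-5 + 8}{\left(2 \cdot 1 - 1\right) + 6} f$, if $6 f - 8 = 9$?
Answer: $\frac{213}{14} \approx 15.214$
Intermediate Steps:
$f = \frac{17}{6}$ ($f = \frac{4}{3} + \frac{1}{6} \cdot 9 = \frac{4}{3} + \frac{3}{2} = \frac{17}{6} \approx 2.8333$)
$14 + \frac{-5 + 8}{\left(2 \cdot 1 - 1\right) + 6} f = 14 + \frac{-5 + 8}{\left(2 \cdot 1 - 1\right) + 6} \cdot \frac{17}{6} = 14 + \frac{3}{\left(2 - 1\right) + 6} \cdot \frac{17}{6} = 14 + \frac{3}{1 + 6} \cdot \frac{17}{6} = 14 + \frac{3}{7} \cdot \frac{17}{6} = 14 + \frac{17}{14} = \frac{213}{14}$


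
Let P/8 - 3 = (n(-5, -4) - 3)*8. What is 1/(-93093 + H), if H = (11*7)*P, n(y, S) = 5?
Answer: -1/81389 ≈ -1.2287e-5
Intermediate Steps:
P = 152 (P = 24 + 8*((5 - 3)*8) = 24 + 8*(2*8) = 24 + 8*16 = 24 + 128 = 152)
H = 11704 (H = (11*7)*152 = 77*152 = 11704)
1/(-93093 + H) = 1/(-93093 + 11704) = 1/(-81389) = -1/81389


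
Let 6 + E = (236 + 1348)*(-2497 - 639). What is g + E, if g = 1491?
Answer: -4965939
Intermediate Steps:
E = -4967430 (E = -6 + (236 + 1348)*(-2497 - 639) = -6 + 1584*(-3136) = -6 - 4967424 = -4967430)
g + E = 1491 - 4967430 = -4965939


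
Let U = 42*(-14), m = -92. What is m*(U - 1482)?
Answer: 190440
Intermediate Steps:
U = -588
m*(U - 1482) = -92*(-588 - 1482) = -92*(-2070) = 190440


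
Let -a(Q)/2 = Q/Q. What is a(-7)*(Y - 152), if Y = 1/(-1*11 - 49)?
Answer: 9121/30 ≈ 304.03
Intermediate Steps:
a(Q) = -2 (a(Q) = -2*Q/Q = -2*1 = -2)
Y = -1/60 (Y = 1/(-11 - 49) = 1/(-60) = -1/60 ≈ -0.016667)
a(-7)*(Y - 152) = -2*(-1/60 - 152) = -2*(-9121/60) = 9121/30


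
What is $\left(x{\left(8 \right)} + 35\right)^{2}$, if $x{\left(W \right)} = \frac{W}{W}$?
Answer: $1296$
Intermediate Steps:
$x{\left(W \right)} = 1$
$\left(x{\left(8 \right)} + 35\right)^{2} = \left(1 + 35\right)^{2} = 36^{2} = 1296$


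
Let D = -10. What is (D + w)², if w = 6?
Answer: 16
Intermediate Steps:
(D + w)² = (-10 + 6)² = (-4)² = 16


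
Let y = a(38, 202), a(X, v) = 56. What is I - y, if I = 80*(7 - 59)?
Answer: -4216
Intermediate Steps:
I = -4160 (I = 80*(-52) = -4160)
y = 56
I - y = -4160 - 1*56 = -4160 - 56 = -4216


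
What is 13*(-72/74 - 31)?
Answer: -15379/37 ≈ -415.65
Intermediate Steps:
13*(-72/74 - 31) = 13*(-72*1/74 - 31) = 13*(-36/37 - 31) = 13*(-1183/37) = -15379/37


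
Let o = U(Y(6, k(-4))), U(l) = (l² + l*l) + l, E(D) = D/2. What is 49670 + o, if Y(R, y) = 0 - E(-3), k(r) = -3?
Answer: 49676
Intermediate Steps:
E(D) = D/2 (E(D) = D*(½) = D/2)
Y(R, y) = 3/2 (Y(R, y) = 0 - (-3)/2 = 0 - 1*(-3/2) = 0 + 3/2 = 3/2)
U(l) = l + 2*l² (U(l) = (l² + l²) + l = 2*l² + l = l + 2*l²)
o = 6 (o = 3*(1 + 2*(3/2))/2 = 3*(1 + 3)/2 = (3/2)*4 = 6)
49670 + o = 49670 + 6 = 49676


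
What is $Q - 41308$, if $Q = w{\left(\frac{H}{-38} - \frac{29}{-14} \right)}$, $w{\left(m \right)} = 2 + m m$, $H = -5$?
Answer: $- \frac{730575985}{17689} \approx -41301.0$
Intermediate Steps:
$w{\left(m \right)} = 2 + m^{2}$
$Q = \frac{121227}{17689}$ ($Q = 2 + \left(- \frac{5}{-38} - \frac{29}{-14}\right)^{2} = 2 + \left(\left(-5\right) \left(- \frac{1}{38}\right) - - \frac{29}{14}\right)^{2} = 2 + \left(\frac{5}{38} + \frac{29}{14}\right)^{2} = 2 + \left(\frac{293}{133}\right)^{2} = 2 + \frac{85849}{17689} = \frac{121227}{17689} \approx 6.8532$)
$Q - 41308 = \frac{121227}{17689} - 41308 = - \frac{730575985}{17689}$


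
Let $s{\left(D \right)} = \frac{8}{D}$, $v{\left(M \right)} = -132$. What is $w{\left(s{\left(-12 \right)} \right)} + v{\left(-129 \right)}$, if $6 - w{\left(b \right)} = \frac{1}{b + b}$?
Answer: $- \frac{501}{4} \approx -125.25$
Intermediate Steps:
$w{\left(b \right)} = 6 - \frac{1}{2 b}$ ($w{\left(b \right)} = 6 - \frac{1}{b + b} = 6 - \frac{1}{2 b}$)
$w{\left(s{\left(-12 \right)} \right)} + v{\left(-129 \right)} = \left(6 - \frac{1}{2 \frac{8}{-12}}\right) - 132 = \left(6 - \frac{1}{2 \cdot 8 \left(- \frac{1}{12}\right)}\right) - 132 = \left(6 - \frac{1}{2 \left(- \frac{2}{3}\right)}\right) - 132 = \left(6 - - \frac{3}{4}\right) - 132 = \left(6 + \frac{3}{4}\right) - 132 = \frac{27}{4} - 132 = - \frac{501}{4}$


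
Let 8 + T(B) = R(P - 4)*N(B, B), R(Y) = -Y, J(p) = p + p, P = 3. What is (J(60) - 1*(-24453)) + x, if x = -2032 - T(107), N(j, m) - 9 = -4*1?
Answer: 22544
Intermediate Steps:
N(j, m) = 5 (N(j, m) = 9 - 4*1 = 9 - 4 = 5)
J(p) = 2*p
T(B) = -3 (T(B) = -8 - (3 - 4)*5 = -8 - 1*(-1)*5 = -8 + 1*5 = -8 + 5 = -3)
x = -2029 (x = -2032 - 1*(-3) = -2032 + 3 = -2029)
(J(60) - 1*(-24453)) + x = (2*60 - 1*(-24453)) - 2029 = (120 + 24453) - 2029 = 24573 - 2029 = 22544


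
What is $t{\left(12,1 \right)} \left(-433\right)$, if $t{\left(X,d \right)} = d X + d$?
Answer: $-5629$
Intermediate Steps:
$t{\left(X,d \right)} = d + X d$ ($t{\left(X,d \right)} = X d + d = d + X d$)
$t{\left(12,1 \right)} \left(-433\right) = 1 \left(1 + 12\right) \left(-433\right) = 1 \cdot 13 \left(-433\right) = 13 \left(-433\right) = -5629$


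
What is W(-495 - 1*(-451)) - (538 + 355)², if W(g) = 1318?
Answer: -796131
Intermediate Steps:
W(-495 - 1*(-451)) - (538 + 355)² = 1318 - (538 + 355)² = 1318 - 1*893² = 1318 - 1*797449 = 1318 - 797449 = -796131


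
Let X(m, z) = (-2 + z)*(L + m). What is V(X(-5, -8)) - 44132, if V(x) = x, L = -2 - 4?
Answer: -44022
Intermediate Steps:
L = -6
X(m, z) = (-6 + m)*(-2 + z) (X(m, z) = (-2 + z)*(-6 + m) = (-6 + m)*(-2 + z))
V(X(-5, -8)) - 44132 = (12 - 6*(-8) - 2*(-5) - 5*(-8)) - 44132 = (12 + 48 + 10 + 40) - 44132 = 110 - 44132 = -44022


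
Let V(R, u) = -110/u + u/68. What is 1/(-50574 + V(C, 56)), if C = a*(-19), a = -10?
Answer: -476/24073767 ≈ -1.9773e-5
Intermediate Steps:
C = 190 (C = -10*(-19) = 190)
V(R, u) = -110/u + u/68 (V(R, u) = -110/u + u*(1/68) = -110/u + u/68)
1/(-50574 + V(C, 56)) = 1/(-50574 + (-110/56 + (1/68)*56)) = 1/(-50574 + (-110*1/56 + 14/17)) = 1/(-50574 + (-55/28 + 14/17)) = 1/(-50574 - 543/476) = 1/(-24073767/476) = -476/24073767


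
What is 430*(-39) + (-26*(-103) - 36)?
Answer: -14128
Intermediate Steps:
430*(-39) + (-26*(-103) - 36) = -16770 + (2678 - 36) = -16770 + 2642 = -14128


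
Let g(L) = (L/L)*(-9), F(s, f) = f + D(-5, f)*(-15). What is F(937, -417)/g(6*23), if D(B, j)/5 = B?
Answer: 14/3 ≈ 4.6667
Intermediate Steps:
D(B, j) = 5*B
F(s, f) = 375 + f (F(s, f) = f + (5*(-5))*(-15) = f - 25*(-15) = f + 375 = 375 + f)
g(L) = -9 (g(L) = 1*(-9) = -9)
F(937, -417)/g(6*23) = (375 - 417)/(-9) = -42*(-⅑) = 14/3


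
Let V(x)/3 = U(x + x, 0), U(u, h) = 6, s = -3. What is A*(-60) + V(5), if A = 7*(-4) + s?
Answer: 1878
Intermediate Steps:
A = -31 (A = 7*(-4) - 3 = -28 - 3 = -31)
V(x) = 18 (V(x) = 3*6 = 18)
A*(-60) + V(5) = -31*(-60) + 18 = 1860 + 18 = 1878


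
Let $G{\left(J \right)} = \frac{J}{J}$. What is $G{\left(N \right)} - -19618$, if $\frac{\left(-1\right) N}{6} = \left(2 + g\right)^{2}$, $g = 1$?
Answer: $19619$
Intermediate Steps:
$N = -54$ ($N = - 6 \left(2 + 1\right)^{2} = - 6 \cdot 3^{2} = \left(-6\right) 9 = -54$)
$G{\left(J \right)} = 1$
$G{\left(N \right)} - -19618 = 1 - -19618 = 1 + 19618 = 19619$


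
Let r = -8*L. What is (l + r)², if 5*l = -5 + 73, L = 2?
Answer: 144/25 ≈ 5.7600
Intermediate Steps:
l = 68/5 (l = (-5 + 73)/5 = (⅕)*68 = 68/5 ≈ 13.600)
r = -16 (r = -8*2 = -16)
(l + r)² = (68/5 - 16)² = (-12/5)² = 144/25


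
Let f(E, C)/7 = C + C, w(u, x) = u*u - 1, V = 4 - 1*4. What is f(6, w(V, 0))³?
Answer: -2744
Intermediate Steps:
V = 0 (V = 4 - 4 = 0)
w(u, x) = -1 + u² (w(u, x) = u² - 1 = -1 + u²)
f(E, C) = 14*C (f(E, C) = 7*(C + C) = 7*(2*C) = 14*C)
f(6, w(V, 0))³ = (14*(-1 + 0²))³ = (14*(-1 + 0))³ = (14*(-1))³ = (-14)³ = -2744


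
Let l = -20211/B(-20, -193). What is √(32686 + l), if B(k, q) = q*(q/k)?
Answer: √1217925034/193 ≈ 180.82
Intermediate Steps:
B(k, q) = q²/k
l = 404220/37249 (l = -20211/((-193)²/(-20)) = -20211/((-1/20*37249)) = -20211/(-37249/20) = -20211*(-20/37249) = 404220/37249 ≈ 10.852)
√(32686 + l) = √(32686 + 404220/37249) = √(1217925034/37249) = √1217925034/193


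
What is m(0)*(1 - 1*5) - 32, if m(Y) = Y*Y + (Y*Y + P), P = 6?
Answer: -56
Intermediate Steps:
m(Y) = 6 + 2*Y² (m(Y) = Y*Y + (Y*Y + 6) = Y² + (Y² + 6) = Y² + (6 + Y²) = 6 + 2*Y²)
m(0)*(1 - 1*5) - 32 = (6 + 2*0²)*(1 - 1*5) - 32 = (6 + 2*0)*(1 - 5) - 32 = (6 + 0)*(-4) - 32 = 6*(-4) - 32 = -24 - 32 = -56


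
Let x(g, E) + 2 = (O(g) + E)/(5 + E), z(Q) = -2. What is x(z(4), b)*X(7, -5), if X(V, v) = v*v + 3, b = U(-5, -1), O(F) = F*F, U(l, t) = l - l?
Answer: -168/5 ≈ -33.600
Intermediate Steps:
U(l, t) = 0
O(F) = F²
b = 0
x(g, E) = -2 + (E + g²)/(5 + E) (x(g, E) = -2 + (g² + E)/(5 + E) = -2 + (E + g²)/(5 + E))
X(V, v) = 3 + v² (X(V, v) = v² + 3 = 3 + v²)
x(z(4), b)*X(7, -5) = ((-10 + (-2)² - 1*0)/(5 + 0))*(3 + (-5)²) = ((-10 + 4 + 0)/5)*(3 + 25) = ((⅕)*(-6))*28 = -6/5*28 = -168/5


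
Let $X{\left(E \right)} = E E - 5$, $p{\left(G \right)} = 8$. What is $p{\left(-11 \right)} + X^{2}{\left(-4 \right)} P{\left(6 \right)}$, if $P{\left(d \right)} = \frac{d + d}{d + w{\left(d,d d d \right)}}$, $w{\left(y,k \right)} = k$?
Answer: $\frac{538}{37} \approx 14.541$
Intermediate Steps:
$X{\left(E \right)} = -5 + E^{2}$ ($X{\left(E \right)} = E^{2} - 5 = -5 + E^{2}$)
$P{\left(d \right)} = \frac{2 d}{d + d^{3}}$ ($P{\left(d \right)} = \frac{d + d}{d + d d d} = \frac{2 d}{d + d^{2} d} = \frac{2 d}{d + d^{3}}$)
$p{\left(-11 \right)} + X^{2}{\left(-4 \right)} P{\left(6 \right)} = 8 + \left(-5 + \left(-4\right)^{2}\right)^{2} \frac{2}{1 + 6^{2}} = 8 + \left(-5 + 16\right)^{2} \frac{2}{1 + 36} = 8 + 11^{2} \cdot \frac{2}{37} = 8 + 121 \cdot 2 \cdot \frac{1}{37} = 8 + 121 \cdot \frac{2}{37} = 8 + \frac{242}{37} = \frac{538}{37}$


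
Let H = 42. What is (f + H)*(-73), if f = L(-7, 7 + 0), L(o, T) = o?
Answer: -2555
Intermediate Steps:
f = -7
(f + H)*(-73) = (-7 + 42)*(-73) = 35*(-73) = -2555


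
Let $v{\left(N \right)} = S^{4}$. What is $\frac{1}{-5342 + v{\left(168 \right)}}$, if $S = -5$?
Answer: $- \frac{1}{4717} \approx -0.000212$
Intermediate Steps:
$v{\left(N \right)} = 625$ ($v{\left(N \right)} = \left(-5\right)^{4} = 625$)
$\frac{1}{-5342 + v{\left(168 \right)}} = \frac{1}{-5342 + 625} = \frac{1}{-4717} = - \frac{1}{4717}$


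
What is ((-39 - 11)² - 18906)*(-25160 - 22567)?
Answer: 783009162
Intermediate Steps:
((-39 - 11)² - 18906)*(-25160 - 22567) = ((-50)² - 18906)*(-47727) = (2500 - 18906)*(-47727) = -16406*(-47727) = 783009162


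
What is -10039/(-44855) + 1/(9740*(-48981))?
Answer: 957871055561/4279839286740 ≈ 0.22381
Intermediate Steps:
-10039/(-44855) + 1/(9740*(-48981)) = -10039*(-1/44855) + (1/9740)*(-1/48981) = 10039/44855 - 1/477074940 = 957871055561/4279839286740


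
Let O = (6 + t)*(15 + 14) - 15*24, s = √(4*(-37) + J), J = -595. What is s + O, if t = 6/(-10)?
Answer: -1017/5 + I*√743 ≈ -203.4 + 27.258*I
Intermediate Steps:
t = -⅗ (t = 6*(-⅒) = -⅗ ≈ -0.60000)
s = I*√743 (s = √(4*(-37) - 595) = √(-148 - 595) = √(-743) = I*√743 ≈ 27.258*I)
O = -1017/5 (O = (6 - ⅗)*(15 + 14) - 15*24 = (27/5)*29 - 360 = 783/5 - 360 = -1017/5 ≈ -203.40)
s + O = I*√743 - 1017/5 = -1017/5 + I*√743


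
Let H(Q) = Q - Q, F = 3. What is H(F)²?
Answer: 0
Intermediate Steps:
H(Q) = 0
H(F)² = 0² = 0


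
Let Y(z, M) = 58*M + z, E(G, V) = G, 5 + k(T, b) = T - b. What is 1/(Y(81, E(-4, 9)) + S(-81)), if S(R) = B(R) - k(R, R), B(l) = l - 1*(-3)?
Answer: -1/224 ≈ -0.0044643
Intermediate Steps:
k(T, b) = -5 + T - b (k(T, b) = -5 + (T - b) = -5 + T - b)
B(l) = 3 + l (B(l) = l + 3 = 3 + l)
Y(z, M) = z + 58*M
S(R) = 8 + R (S(R) = (3 + R) - (-5 + R - R) = (3 + R) - 1*(-5) = (3 + R) + 5 = 8 + R)
1/(Y(81, E(-4, 9)) + S(-81)) = 1/((81 + 58*(-4)) + (8 - 81)) = 1/((81 - 232) - 73) = 1/(-151 - 73) = 1/(-224) = -1/224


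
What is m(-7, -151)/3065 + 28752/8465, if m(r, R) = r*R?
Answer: 19414477/5189045 ≈ 3.7414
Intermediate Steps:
m(r, R) = R*r
m(-7, -151)/3065 + 28752/8465 = -151*(-7)/3065 + 28752/8465 = 1057*(1/3065) + 28752*(1/8465) = 1057/3065 + 28752/8465 = 19414477/5189045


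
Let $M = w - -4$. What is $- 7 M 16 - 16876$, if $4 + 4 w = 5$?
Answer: $-17352$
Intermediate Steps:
$w = \frac{1}{4}$ ($w = -1 + \frac{1}{4} \cdot 5 = -1 + \frac{5}{4} = \frac{1}{4} \approx 0.25$)
$M = \frac{17}{4}$ ($M = \frac{1}{4} - -4 = \frac{1}{4} + 4 = \frac{17}{4} \approx 4.25$)
$- 7 M 16 - 16876 = \left(-7\right) \frac{17}{4} \cdot 16 - 16876 = \left(- \frac{119}{4}\right) 16 - 16876 = -476 - 16876 = -17352$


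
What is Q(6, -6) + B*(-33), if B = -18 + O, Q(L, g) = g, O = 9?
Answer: 291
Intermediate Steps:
B = -9 (B = -18 + 9 = -9)
Q(6, -6) + B*(-33) = -6 - 9*(-33) = -6 + 297 = 291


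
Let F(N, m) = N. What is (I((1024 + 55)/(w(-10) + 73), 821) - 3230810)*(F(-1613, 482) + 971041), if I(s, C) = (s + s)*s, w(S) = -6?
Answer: -14057459834968224/4489 ≈ -3.1315e+12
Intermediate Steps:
I(s, C) = 2*s² (I(s, C) = (2*s)*s = 2*s²)
(I((1024 + 55)/(w(-10) + 73), 821) - 3230810)*(F(-1613, 482) + 971041) = (2*((1024 + 55)/(-6 + 73))² - 3230810)*(-1613 + 971041) = (2*(1079/67)² - 3230810)*969428 = (2*(1164241/4489) - 3230810)*969428 = (2328482/4489 - 3230810)*969428 = -14500777608/4489*969428 = -14057459834968224/4489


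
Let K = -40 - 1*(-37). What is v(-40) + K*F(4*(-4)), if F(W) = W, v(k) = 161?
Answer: 209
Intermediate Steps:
K = -3 (K = -40 + 37 = -3)
v(-40) + K*F(4*(-4)) = 161 - 12*(-4) = 161 - 3*(-16) = 161 + 48 = 209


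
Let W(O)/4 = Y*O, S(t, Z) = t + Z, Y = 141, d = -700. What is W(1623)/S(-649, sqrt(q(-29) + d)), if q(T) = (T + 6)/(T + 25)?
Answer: -264033968/187509 - 203416*I*sqrt(2777)/187509 ≈ -1408.1 - 57.168*I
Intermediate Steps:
q(T) = (6 + T)/(25 + T)
S(t, Z) = Z + t
W(O) = 564*O (W(O) = 4*(141*O) = 564*O)
W(1623)/S(-649, sqrt(q(-29) + d)) = (564*1623)/(sqrt((6 - 29)/(25 - 29) - 700) - 649) = 915372/(sqrt(-23/(-4) - 700) - 649) = 915372/(sqrt(-1/4*(-23) - 700) - 649) = 915372/(sqrt(23/4 - 700) - 649) = 915372/(sqrt(-2777/4) - 649) = 915372/(I*sqrt(2777)/2 - 649) = 915372/(-649 + I*sqrt(2777)/2)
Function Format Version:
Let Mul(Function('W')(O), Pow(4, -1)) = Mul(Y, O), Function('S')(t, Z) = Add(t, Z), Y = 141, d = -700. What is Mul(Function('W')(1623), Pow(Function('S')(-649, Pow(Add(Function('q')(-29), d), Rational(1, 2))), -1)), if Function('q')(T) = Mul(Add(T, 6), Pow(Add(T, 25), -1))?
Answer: Add(Rational(-264033968, 187509), Mul(Rational(-203416, 187509), I, Pow(2777, Rational(1, 2)))) ≈ Add(-1408.1, Mul(-57.168, I))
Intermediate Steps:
Function('q')(T) = Mul(Pow(Add(25, T), -1), Add(6, T)) (Function('q')(T) = Mul(Add(6, T), Pow(Add(25, T), -1)) = Mul(Pow(Add(25, T), -1), Add(6, T)))
Function('S')(t, Z) = Add(Z, t)
Function('W')(O) = Mul(564, O) (Function('W')(O) = Mul(4, Mul(141, O)) = Mul(564, O))
Mul(Function('W')(1623), Pow(Function('S')(-649, Pow(Add(Function('q')(-29), d), Rational(1, 2))), -1)) = Mul(Mul(564, 1623), Pow(Add(Pow(Add(Mul(Pow(Add(25, -29), -1), Add(6, -29)), -700), Rational(1, 2)), -649), -1)) = Mul(915372, Pow(Add(Pow(Add(Mul(Pow(-4, -1), -23), -700), Rational(1, 2)), -649), -1)) = Mul(915372, Pow(Add(Pow(Add(Mul(Rational(-1, 4), -23), -700), Rational(1, 2)), -649), -1)) = Mul(915372, Pow(Add(Pow(Add(Rational(23, 4), -700), Rational(1, 2)), -649), -1)) = Mul(915372, Pow(Add(Pow(Rational(-2777, 4), Rational(1, 2)), -649), -1)) = Mul(915372, Pow(Add(Mul(Rational(1, 2), I, Pow(2777, Rational(1, 2))), -649), -1)) = Mul(915372, Pow(Add(-649, Mul(Rational(1, 2), I, Pow(2777, Rational(1, 2)))), -1))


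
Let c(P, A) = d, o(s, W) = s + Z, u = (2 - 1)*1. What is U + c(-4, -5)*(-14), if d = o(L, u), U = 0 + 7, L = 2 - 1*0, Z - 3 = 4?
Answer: -119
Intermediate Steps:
Z = 7 (Z = 3 + 4 = 7)
L = 2 (L = 2 + 0 = 2)
u = 1 (u = 1*1 = 1)
o(s, W) = 7 + s (o(s, W) = s + 7 = 7 + s)
U = 7
d = 9 (d = 7 + 2 = 9)
c(P, A) = 9
U + c(-4, -5)*(-14) = 7 + 9*(-14) = 7 - 126 = -119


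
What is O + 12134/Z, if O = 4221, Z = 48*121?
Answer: 12263851/2904 ≈ 4223.1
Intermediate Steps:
Z = 5808
O + 12134/Z = 4221 + 12134/5808 = 4221 + 12134*(1/5808) = 4221 + 6067/2904 = 12263851/2904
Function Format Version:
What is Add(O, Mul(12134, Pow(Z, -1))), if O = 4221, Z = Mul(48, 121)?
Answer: Rational(12263851, 2904) ≈ 4223.1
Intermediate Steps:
Z = 5808
Add(O, Mul(12134, Pow(Z, -1))) = Add(4221, Mul(12134, Pow(5808, -1))) = Add(4221, Mul(12134, Rational(1, 5808))) = Add(4221, Rational(6067, 2904)) = Rational(12263851, 2904)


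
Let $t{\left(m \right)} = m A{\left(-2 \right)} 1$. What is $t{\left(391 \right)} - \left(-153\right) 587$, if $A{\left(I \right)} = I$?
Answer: $89029$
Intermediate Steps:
$t{\left(m \right)} = - 2 m$ ($t{\left(m \right)} = m \left(-2\right) 1 = - 2 m 1 = - 2 m$)
$t{\left(391 \right)} - \left(-153\right) 587 = \left(-2\right) 391 - \left(-153\right) 587 = -782 - -89811 = -782 + 89811 = 89029$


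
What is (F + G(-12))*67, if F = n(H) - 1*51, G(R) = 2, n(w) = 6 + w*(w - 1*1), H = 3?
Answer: -2479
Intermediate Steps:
n(w) = 6 + w*(-1 + w) (n(w) = 6 + w*(w - 1) = 6 + w*(-1 + w))
F = -39 (F = (6 + 3² - 1*3) - 1*51 = (6 + 9 - 3) - 51 = 12 - 51 = -39)
(F + G(-12))*67 = (-39 + 2)*67 = -37*67 = -2479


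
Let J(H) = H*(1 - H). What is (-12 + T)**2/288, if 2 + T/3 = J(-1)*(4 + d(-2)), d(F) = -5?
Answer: 1/2 ≈ 0.50000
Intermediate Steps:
T = 0 (T = -6 + 3*((-(1 - 1*(-1)))*(4 - 5)) = -6 + 3*(-(1 + 1)*(-1)) = -6 + 3*(-1*2*(-1)) = -6 + 3*(-2*(-1)) = -6 + 3*2 = -6 + 6 = 0)
(-12 + T)**2/288 = (-12 + 0)**2/288 = (-12)**2*(1/288) = 144*(1/288) = 1/2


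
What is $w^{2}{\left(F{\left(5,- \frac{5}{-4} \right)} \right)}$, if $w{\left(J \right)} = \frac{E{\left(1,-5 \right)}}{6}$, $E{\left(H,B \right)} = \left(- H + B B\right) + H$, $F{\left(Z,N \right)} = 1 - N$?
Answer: $\frac{625}{36} \approx 17.361$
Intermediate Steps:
$E{\left(H,B \right)} = B^{2}$ ($E{\left(H,B \right)} = \left(- H + B^{2}\right) + H = \left(B^{2} - H\right) + H = B^{2}$)
$w{\left(J \right)} = \frac{25}{6}$ ($w{\left(J \right)} = \frac{\left(-5\right)^{2}}{6} = 25 \cdot \frac{1}{6} = \frac{25}{6}$)
$w^{2}{\left(F{\left(5,- \frac{5}{-4} \right)} \right)} = \left(\frac{25}{6}\right)^{2} = \frac{625}{36}$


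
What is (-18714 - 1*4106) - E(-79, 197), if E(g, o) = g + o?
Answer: -22938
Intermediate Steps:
(-18714 - 1*4106) - E(-79, 197) = (-18714 - 1*4106) - (-79 + 197) = (-18714 - 4106) - 1*118 = -22820 - 118 = -22938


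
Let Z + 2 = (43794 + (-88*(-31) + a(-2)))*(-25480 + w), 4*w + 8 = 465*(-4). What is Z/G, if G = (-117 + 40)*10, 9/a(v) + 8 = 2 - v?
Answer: 4828191821/3080 ≈ 1.5676e+6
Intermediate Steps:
a(v) = 9/(-6 - v) (a(v) = 9/(-8 + (2 - v)) = 9/(-6 - v))
w = -467 (w = -2 + (465*(-4))/4 = -2 + (¼)*(-1860) = -2 - 465 = -467)
G = -770 (G = -77*10 = -770)
Z = -4828191821/4 (Z = -2 + (43794 + (-88*(-31) - 9/(6 - 2)))*(-25480 - 467) = -2 + (43794 + (2728 - 9/4))*(-25947) = -2 + (43794 + 10903/4)*(-25947) = -2 + (186079/4)*(-25947) = -2 - 4828191813/4 = -4828191821/4 ≈ -1.2070e+9)
Z/G = -4828191821/4/(-770) = -4828191821/4*(-1/770) = 4828191821/3080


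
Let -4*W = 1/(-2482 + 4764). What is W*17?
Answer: -17/9128 ≈ -0.0018624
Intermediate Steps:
W = -1/9128 (W = -1/(4*(-2482 + 4764)) = -1/4/2282 = -1/4*1/2282 = -1/9128 ≈ -0.00010955)
W*17 = -1/9128*17 = -17/9128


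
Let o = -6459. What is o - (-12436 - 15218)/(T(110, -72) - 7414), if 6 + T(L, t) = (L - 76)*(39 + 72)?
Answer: -11788584/1823 ≈ -6466.6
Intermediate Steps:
T(L, t) = -8442 + 111*L (T(L, t) = -6 + (L - 76)*(39 + 72) = -6 + (-76 + L)*111 = -6 + (-8436 + 111*L) = -8442 + 111*L)
o - (-12436 - 15218)/(T(110, -72) - 7414) = -6459 - (-12436 - 15218)/((-8442 + 111*110) - 7414) = -6459 - (-27654)/((-8442 + 12210) - 7414) = -6459 - (-27654)/(3768 - 7414) = -6459 - (-27654)/(-3646) = -6459 - (-27654)*(-1)/3646 = -6459 - 1*13827/1823 = -6459 - 13827/1823 = -11788584/1823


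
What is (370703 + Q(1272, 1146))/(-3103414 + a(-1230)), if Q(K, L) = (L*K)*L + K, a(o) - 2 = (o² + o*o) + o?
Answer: -1670909927/78842 ≈ -21193.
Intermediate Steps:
a(o) = 2 + o + 2*o² (a(o) = 2 + ((o² + o*o) + o) = 2 + ((o² + o²) + o) = 2 + (2*o² + o) = 2 + (o + 2*o²) = 2 + o + 2*o²)
Q(K, L) = K + K*L² (Q(K, L) = (K*L)*L + K = K*L² + K = K + K*L²)
(370703 + Q(1272, 1146))/(-3103414 + a(-1230)) = (370703 + 1272*(1 + 1146²))/(-3103414 + (2 - 1230 + 2*(-1230)²)) = (370703 + 1272*(1 + 1313316))/(-3103414 + (2 - 1230 + 2*1512900)) = (370703 + 1272*1313317)/(-3103414 + (2 - 1230 + 3025800)) = (370703 + 1670539224)/(-3103414 + 3024572) = 1670909927/(-78842) = 1670909927*(-1/78842) = -1670909927/78842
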